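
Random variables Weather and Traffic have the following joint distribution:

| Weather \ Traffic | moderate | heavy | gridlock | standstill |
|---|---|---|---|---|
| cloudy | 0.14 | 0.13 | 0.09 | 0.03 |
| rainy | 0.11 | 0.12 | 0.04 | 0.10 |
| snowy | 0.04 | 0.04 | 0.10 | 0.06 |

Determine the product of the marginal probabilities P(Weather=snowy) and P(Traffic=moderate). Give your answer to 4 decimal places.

P(Weather=snowy) = 0.04 + 0.04 + 0.10 + 0.06 = 0.24.
P(Traffic=moderate) = 0.14 + 0.11 + 0.04 = 0.29.
Product: 0.24 × 0.29 = 0.0696.

0.0696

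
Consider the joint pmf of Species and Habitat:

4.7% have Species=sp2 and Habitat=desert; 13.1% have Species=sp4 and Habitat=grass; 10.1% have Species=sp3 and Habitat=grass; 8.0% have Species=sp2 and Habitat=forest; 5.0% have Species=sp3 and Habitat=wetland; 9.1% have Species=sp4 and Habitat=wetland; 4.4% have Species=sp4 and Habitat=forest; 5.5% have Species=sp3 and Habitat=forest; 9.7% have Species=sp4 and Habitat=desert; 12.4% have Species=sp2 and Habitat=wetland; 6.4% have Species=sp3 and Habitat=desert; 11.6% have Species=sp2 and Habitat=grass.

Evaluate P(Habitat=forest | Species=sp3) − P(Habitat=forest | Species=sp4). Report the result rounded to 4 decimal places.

0.0825

P(Species=sp3) = 0.055 + 0.101 + 0.050 + 0.064 = 0.270; P(Habitat=forest | Species=sp3) = 0.055/0.270 = 0.20370.
P(Species=sp4) = 0.044 + 0.131 + 0.091 + 0.097 = 0.363; P(Habitat=forest | Species=sp4) = 0.044/0.363 = 0.12121.
Difference = 0.0825.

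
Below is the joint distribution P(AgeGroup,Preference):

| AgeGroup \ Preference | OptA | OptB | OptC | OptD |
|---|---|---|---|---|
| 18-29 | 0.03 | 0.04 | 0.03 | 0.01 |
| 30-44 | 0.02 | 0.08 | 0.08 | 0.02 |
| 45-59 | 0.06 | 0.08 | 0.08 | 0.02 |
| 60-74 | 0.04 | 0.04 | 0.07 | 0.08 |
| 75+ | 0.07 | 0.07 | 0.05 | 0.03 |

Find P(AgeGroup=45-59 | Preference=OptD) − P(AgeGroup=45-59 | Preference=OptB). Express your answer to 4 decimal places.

-0.1331

P(Preference=OptD) = 0.01 + 0.02 + 0.02 + 0.08 + 0.03 = 0.16; P(AgeGroup=45-59 | Preference=OptD) = 0.02/0.16 = 0.12500.
P(Preference=OptB) = 0.04 + 0.08 + 0.08 + 0.04 + 0.07 = 0.31; P(AgeGroup=45-59 | Preference=OptB) = 0.08/0.31 = 0.25806.
Difference = -0.1331.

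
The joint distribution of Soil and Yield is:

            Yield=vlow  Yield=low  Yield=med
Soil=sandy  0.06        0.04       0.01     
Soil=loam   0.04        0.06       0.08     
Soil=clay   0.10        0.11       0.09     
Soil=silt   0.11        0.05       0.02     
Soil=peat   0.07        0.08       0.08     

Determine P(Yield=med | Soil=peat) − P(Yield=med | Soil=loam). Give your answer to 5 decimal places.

-0.09662

P(Soil=peat) = 0.07 + 0.08 + 0.08 = 0.23; P(Yield=med | Soil=peat) = 0.08/0.23 = 0.347826.
P(Soil=loam) = 0.04 + 0.06 + 0.08 = 0.18; P(Yield=med | Soil=loam) = 0.08/0.18 = 0.444444.
Difference = -0.09662.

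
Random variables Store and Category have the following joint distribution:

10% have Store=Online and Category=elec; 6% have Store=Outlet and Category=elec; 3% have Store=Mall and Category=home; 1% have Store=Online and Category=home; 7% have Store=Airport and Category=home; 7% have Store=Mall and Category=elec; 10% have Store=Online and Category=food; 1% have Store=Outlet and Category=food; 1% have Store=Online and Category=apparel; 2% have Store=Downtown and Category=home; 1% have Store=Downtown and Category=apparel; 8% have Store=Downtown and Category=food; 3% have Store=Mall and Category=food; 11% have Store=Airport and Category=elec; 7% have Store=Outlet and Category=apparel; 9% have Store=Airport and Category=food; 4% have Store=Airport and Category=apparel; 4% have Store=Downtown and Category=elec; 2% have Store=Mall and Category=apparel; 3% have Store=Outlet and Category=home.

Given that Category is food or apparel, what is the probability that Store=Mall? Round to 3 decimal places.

0.109

P(Category=food) = 0.08 + 0.03 + 0.09 + 0.01 + 0.10 = 0.31.
P(Category=apparel) = 0.01 + 0.02 + 0.04 + 0.07 + 0.01 = 0.15.
P(Category ∈ {food, apparel}) = 0.31 + 0.15 = 0.46; P(Store=Mall, Category ∈ {food, apparel}) = 0.03 + 0.02 = 0.05.
P(Store=Mall | Category ∈ {food, apparel}) = 0.05/0.46 = 0.109.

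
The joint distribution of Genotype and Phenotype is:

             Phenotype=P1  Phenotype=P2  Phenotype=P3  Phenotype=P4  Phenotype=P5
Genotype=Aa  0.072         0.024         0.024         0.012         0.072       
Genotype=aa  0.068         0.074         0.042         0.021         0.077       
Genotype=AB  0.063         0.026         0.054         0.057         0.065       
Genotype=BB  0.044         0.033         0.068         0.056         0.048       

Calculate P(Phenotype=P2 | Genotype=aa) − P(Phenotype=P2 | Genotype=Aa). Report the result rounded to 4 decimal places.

P(Genotype=aa) = 0.068 + 0.074 + 0.042 + 0.021 + 0.077 = 0.282; P(Phenotype=P2 | Genotype=aa) = 0.074/0.282 = 0.26241.
P(Genotype=Aa) = 0.072 + 0.024 + 0.024 + 0.012 + 0.072 = 0.204; P(Phenotype=P2 | Genotype=Aa) = 0.024/0.204 = 0.11765.
Difference = 0.1448.

0.1448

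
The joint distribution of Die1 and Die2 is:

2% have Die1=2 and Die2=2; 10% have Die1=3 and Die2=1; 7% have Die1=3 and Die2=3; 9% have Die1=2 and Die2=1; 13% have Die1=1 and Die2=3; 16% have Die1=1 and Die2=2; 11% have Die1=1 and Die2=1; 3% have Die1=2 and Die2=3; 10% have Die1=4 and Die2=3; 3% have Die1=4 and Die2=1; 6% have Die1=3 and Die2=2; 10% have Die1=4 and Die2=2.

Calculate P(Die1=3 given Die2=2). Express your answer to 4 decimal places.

P(Die2=2) = 0.16 + 0.02 + 0.06 + 0.10 = 0.34.
P(Die1=3 | Die2=2) = 0.06/0.34 = 0.1765.

0.1765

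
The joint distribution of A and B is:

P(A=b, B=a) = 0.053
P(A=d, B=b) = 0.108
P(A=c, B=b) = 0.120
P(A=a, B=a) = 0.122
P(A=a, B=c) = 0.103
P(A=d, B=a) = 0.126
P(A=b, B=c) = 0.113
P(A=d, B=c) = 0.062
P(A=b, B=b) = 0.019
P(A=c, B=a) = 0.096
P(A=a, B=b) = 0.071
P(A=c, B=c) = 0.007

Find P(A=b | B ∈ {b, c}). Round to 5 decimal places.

P(B=b) = 0.071 + 0.019 + 0.120 + 0.108 = 0.318.
P(B=c) = 0.103 + 0.113 + 0.007 + 0.062 = 0.285.
P(B ∈ {b, c}) = 0.318 + 0.285 = 0.603; P(A=b, B ∈ {b, c}) = 0.019 + 0.113 = 0.132.
P(A=b | B ∈ {b, c}) = 0.132/0.603 = 0.21891.

0.21891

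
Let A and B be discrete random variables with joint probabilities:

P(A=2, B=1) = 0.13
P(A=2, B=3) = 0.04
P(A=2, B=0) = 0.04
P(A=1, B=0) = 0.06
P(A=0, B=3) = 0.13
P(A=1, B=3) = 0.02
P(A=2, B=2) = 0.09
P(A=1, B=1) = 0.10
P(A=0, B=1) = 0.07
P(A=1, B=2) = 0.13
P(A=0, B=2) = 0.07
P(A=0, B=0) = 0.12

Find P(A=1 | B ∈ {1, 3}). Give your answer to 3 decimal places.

P(B=1) = 0.07 + 0.10 + 0.13 = 0.30.
P(B=3) = 0.13 + 0.02 + 0.04 = 0.19.
P(B ∈ {1, 3}) = 0.30 + 0.19 = 0.49; P(A=1, B ∈ {1, 3}) = 0.10 + 0.02 = 0.12.
P(A=1 | B ∈ {1, 3}) = 0.12/0.49 = 0.245.

0.245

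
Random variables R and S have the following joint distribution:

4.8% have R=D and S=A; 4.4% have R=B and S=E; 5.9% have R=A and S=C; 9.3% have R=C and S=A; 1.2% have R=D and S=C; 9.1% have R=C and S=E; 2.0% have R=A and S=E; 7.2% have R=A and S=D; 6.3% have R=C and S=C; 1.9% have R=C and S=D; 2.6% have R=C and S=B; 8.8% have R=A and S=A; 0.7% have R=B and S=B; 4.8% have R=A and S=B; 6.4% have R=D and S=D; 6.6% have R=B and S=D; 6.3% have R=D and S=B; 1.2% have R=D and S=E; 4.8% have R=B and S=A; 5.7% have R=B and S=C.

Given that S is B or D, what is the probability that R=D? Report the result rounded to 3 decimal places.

P(S=B) = 0.048 + 0.007 + 0.026 + 0.063 = 0.144.
P(S=D) = 0.072 + 0.066 + 0.019 + 0.064 = 0.221.
P(S ∈ {B, D}) = 0.144 + 0.221 = 0.365; P(R=D, S ∈ {B, D}) = 0.063 + 0.064 = 0.127.
P(R=D | S ∈ {B, D}) = 0.127/0.365 = 0.348.

0.348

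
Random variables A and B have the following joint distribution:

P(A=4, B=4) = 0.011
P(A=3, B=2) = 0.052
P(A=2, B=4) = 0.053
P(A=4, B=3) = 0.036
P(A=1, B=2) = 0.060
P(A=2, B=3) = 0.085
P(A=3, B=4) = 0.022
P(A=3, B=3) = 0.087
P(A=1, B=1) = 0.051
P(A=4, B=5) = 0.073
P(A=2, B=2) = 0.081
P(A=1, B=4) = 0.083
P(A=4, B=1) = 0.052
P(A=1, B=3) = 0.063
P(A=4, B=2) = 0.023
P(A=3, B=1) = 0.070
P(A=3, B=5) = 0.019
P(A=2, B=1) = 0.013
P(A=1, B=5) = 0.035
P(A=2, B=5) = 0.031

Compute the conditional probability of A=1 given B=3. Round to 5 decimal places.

P(B=3) = 0.063 + 0.085 + 0.087 + 0.036 = 0.271.
P(A=1 | B=3) = 0.063/0.271 = 0.23247.

0.23247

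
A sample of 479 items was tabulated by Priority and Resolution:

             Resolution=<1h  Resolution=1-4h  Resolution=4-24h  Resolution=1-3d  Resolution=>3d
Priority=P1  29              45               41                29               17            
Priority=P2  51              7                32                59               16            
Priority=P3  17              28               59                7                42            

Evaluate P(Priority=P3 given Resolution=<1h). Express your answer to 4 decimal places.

Total with Resolution=<1h: 29 + 51 + 17 = 97.
P(Priority=P3 | Resolution=<1h) = 17/97 = 0.1753.

0.1753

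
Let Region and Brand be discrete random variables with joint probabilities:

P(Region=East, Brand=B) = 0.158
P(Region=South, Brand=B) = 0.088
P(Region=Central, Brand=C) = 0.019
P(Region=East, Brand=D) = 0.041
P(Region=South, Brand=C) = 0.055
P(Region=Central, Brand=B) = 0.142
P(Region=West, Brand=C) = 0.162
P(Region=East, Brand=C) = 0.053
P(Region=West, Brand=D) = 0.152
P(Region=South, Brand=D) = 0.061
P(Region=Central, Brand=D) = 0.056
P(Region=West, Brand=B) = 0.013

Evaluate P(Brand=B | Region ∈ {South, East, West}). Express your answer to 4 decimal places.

P(Region=South) = 0.088 + 0.055 + 0.061 = 0.204.
P(Region=East) = 0.158 + 0.053 + 0.041 = 0.252.
P(Region=West) = 0.013 + 0.162 + 0.152 = 0.327.
P(Region ∈ {South, East, West}) = 0.204 + 0.252 + 0.327 = 0.783; P(Brand=B, Region ∈ {South, East, West}) = 0.088 + 0.158 + 0.013 = 0.259.
P(Brand=B | Region ∈ {South, East, West}) = 0.259/0.783 = 0.3308.

0.3308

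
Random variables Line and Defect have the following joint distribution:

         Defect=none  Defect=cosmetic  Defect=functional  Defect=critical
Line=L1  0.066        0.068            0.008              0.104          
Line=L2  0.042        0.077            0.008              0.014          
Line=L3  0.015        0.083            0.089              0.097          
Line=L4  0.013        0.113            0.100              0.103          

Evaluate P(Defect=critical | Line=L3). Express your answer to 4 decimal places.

P(Line=L3) = 0.015 + 0.083 + 0.089 + 0.097 = 0.284.
P(Defect=critical | Line=L3) = 0.097/0.284 = 0.3415.

0.3415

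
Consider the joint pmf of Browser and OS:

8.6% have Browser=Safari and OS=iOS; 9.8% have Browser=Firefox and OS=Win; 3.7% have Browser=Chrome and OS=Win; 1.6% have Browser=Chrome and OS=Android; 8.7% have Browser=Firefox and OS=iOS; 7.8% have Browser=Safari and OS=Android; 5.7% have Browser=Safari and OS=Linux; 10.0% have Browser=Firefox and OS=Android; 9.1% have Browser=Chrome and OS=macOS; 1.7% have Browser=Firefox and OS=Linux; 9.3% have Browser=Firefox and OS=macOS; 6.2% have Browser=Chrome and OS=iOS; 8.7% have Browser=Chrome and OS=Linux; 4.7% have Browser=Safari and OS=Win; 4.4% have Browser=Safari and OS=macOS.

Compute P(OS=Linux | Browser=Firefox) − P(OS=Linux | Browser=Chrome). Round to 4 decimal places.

-0.2539

P(Browser=Firefox) = 0.098 + 0.093 + 0.017 + 0.087 + 0.100 = 0.395; P(OS=Linux | Browser=Firefox) = 0.017/0.395 = 0.04304.
P(Browser=Chrome) = 0.037 + 0.091 + 0.087 + 0.062 + 0.016 = 0.293; P(OS=Linux | Browser=Chrome) = 0.087/0.293 = 0.29693.
Difference = -0.2539.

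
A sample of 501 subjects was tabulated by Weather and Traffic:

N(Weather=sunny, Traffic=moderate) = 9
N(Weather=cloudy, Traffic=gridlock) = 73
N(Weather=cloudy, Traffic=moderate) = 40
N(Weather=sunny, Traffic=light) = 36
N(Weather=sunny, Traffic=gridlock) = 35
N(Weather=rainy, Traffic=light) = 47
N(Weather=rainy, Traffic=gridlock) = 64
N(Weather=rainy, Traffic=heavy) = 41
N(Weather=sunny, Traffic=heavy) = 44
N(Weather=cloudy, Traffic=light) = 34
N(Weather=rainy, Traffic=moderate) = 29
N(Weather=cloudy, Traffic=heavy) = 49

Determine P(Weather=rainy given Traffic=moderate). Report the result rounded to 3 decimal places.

Total with Traffic=moderate: 9 + 40 + 29 = 78.
P(Weather=rainy | Traffic=moderate) = 29/78 = 0.372.

0.372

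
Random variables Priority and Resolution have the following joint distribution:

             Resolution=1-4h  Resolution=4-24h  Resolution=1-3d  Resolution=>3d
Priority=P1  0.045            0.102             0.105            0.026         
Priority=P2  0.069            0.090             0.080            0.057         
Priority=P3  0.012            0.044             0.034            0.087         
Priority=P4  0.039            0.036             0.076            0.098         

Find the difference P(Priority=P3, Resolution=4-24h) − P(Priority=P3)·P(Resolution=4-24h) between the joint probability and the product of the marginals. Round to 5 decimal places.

-0.00414

P(Priority=P3) = 0.012 + 0.044 + 0.034 + 0.087 = 0.177.
P(Resolution=4-24h) = 0.102 + 0.090 + 0.044 + 0.036 = 0.272.
P(Priority=P3, Resolution=4-24h) − P(Priority=P3)P(Resolution=4-24h) = 0.044 − 0.177×0.272 = -0.00414.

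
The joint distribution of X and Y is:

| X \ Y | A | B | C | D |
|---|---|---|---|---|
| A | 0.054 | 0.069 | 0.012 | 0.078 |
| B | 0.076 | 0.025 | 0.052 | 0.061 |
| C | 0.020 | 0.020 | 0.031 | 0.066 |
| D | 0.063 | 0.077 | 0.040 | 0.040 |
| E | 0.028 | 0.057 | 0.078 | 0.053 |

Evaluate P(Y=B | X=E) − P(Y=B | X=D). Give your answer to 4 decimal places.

-0.0861

P(X=E) = 0.028 + 0.057 + 0.078 + 0.053 = 0.216; P(Y=B | X=E) = 0.057/0.216 = 0.26389.
P(X=D) = 0.063 + 0.077 + 0.040 + 0.040 = 0.220; P(Y=B | X=D) = 0.077/0.220 = 0.35000.
Difference = -0.0861.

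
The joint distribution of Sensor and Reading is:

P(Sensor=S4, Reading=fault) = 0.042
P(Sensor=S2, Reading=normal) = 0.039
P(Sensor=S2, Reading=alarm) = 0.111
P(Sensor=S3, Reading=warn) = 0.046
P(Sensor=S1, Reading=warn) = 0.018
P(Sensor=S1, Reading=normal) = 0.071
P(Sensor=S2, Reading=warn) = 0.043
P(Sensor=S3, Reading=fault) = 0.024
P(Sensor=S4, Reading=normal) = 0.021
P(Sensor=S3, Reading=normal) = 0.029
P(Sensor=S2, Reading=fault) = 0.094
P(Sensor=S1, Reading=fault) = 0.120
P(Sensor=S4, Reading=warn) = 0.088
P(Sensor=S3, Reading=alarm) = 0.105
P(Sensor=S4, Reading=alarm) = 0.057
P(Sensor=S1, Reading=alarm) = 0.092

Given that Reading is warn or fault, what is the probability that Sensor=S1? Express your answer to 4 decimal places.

P(Reading=warn) = 0.018 + 0.043 + 0.046 + 0.088 = 0.195.
P(Reading=fault) = 0.120 + 0.094 + 0.024 + 0.042 = 0.280.
P(Reading ∈ {warn, fault}) = 0.195 + 0.280 = 0.475; P(Sensor=S1, Reading ∈ {warn, fault}) = 0.018 + 0.120 = 0.138.
P(Sensor=S1 | Reading ∈ {warn, fault}) = 0.138/0.475 = 0.2905.

0.2905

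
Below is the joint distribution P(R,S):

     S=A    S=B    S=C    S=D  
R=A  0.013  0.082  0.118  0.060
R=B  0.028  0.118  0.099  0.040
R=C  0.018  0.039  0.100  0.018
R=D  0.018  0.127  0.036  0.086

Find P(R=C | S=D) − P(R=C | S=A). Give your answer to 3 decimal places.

-0.146

P(S=D) = 0.060 + 0.040 + 0.018 + 0.086 = 0.204; P(R=C | S=D) = 0.018/0.204 = 0.0882.
P(S=A) = 0.013 + 0.028 + 0.018 + 0.018 = 0.077; P(R=C | S=A) = 0.018/0.077 = 0.2338.
Difference = -0.146.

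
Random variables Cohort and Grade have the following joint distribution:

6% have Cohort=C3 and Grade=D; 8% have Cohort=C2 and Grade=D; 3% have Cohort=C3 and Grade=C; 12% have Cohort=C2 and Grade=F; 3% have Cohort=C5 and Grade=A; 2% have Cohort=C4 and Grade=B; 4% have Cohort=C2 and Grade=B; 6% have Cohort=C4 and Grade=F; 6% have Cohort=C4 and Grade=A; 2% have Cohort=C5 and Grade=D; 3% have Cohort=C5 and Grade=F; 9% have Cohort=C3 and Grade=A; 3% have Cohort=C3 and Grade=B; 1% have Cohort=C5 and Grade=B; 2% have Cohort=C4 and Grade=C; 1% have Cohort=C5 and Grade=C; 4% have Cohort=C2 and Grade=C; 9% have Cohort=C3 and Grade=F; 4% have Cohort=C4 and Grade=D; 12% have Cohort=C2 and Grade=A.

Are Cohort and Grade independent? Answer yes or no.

yes

Every cell satisfies P(Cohort,Grade) = P(Cohort)·P(Grade). For instance P(Cohort=C5) = 0.10, P(Grade=B) = 0.10, and 0.10×0.10 = 0.01 matches the joint entry. So Cohort and Grade are independent.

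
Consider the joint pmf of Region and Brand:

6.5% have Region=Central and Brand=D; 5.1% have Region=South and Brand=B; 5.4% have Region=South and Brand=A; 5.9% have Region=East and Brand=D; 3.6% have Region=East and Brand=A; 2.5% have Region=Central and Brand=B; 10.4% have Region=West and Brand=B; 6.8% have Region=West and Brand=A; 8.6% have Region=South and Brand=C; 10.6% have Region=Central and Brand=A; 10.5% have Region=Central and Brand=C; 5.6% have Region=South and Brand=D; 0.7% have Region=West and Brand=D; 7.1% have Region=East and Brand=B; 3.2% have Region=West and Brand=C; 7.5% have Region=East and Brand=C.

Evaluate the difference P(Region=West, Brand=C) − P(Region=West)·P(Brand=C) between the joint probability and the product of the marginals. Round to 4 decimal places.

P(Region=West) = 0.068 + 0.104 + 0.032 + 0.007 = 0.211.
P(Brand=C) = 0.086 + 0.075 + 0.032 + 0.105 = 0.298.
P(Region=West, Brand=C) − P(Region=West)P(Brand=C) = 0.032 − 0.211×0.298 = -0.0309.

-0.0309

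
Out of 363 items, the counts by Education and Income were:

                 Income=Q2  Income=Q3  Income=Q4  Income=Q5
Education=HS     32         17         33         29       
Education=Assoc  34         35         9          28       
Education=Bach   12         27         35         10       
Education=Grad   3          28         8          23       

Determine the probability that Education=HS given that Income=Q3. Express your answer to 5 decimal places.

0.15888

Total with Income=Q3: 17 + 35 + 27 + 28 = 107.
P(Education=HS | Income=Q3) = 17/107 = 0.15888.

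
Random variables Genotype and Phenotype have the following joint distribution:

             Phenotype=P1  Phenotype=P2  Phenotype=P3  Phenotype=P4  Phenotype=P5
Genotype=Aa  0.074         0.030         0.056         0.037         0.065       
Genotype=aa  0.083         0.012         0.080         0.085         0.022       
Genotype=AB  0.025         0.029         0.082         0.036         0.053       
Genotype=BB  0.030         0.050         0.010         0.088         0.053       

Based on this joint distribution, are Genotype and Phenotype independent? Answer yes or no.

P(Genotype=BB) = 0.231 and P(Phenotype=P3) = 0.228, so their product is 0.05267, but P(Genotype=BB, Phenotype=P3) = 0.010. Since these differ, Genotype and Phenotype are not independent.

no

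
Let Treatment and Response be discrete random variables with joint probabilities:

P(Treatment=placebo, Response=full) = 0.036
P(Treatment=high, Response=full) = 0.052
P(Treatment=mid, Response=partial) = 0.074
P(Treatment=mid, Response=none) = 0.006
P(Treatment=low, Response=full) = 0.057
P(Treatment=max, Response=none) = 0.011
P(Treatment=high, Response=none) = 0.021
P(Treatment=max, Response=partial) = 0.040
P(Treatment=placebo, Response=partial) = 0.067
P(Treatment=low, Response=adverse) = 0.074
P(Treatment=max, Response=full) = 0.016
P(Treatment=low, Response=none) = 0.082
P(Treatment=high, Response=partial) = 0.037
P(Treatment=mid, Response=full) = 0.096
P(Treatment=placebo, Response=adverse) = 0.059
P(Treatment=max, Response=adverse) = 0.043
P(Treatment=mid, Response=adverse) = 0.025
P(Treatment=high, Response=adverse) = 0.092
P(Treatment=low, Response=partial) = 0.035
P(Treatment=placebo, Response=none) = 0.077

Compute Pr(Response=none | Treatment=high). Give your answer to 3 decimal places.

P(Treatment=high) = 0.021 + 0.037 + 0.052 + 0.092 = 0.202.
P(Response=none | Treatment=high) = 0.021/0.202 = 0.104.

0.104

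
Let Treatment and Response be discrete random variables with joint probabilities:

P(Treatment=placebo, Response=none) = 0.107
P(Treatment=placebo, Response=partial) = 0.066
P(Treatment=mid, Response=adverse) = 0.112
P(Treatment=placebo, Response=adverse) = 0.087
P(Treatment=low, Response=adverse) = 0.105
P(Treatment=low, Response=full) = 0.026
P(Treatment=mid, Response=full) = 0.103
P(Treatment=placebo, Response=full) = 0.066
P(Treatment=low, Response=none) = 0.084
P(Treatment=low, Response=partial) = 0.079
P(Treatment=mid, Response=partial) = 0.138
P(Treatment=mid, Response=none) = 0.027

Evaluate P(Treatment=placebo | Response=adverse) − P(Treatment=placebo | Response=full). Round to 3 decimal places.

P(Response=adverse) = 0.087 + 0.105 + 0.112 = 0.304; P(Treatment=placebo | Response=adverse) = 0.087/0.304 = 0.2862.
P(Response=full) = 0.066 + 0.026 + 0.103 = 0.195; P(Treatment=placebo | Response=full) = 0.066/0.195 = 0.3385.
Difference = -0.052.

-0.052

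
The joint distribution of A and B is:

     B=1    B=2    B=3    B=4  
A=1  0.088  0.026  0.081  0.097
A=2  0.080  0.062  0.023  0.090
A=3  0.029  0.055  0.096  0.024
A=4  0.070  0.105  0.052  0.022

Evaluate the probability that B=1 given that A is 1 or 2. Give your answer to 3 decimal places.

P(A=1) = 0.088 + 0.026 + 0.081 + 0.097 = 0.292.
P(A=2) = 0.080 + 0.062 + 0.023 + 0.090 = 0.255.
P(A ∈ {1, 2}) = 0.292 + 0.255 = 0.547; P(B=1, A ∈ {1, 2}) = 0.088 + 0.080 = 0.168.
P(B=1 | A ∈ {1, 2}) = 0.168/0.547 = 0.307.

0.307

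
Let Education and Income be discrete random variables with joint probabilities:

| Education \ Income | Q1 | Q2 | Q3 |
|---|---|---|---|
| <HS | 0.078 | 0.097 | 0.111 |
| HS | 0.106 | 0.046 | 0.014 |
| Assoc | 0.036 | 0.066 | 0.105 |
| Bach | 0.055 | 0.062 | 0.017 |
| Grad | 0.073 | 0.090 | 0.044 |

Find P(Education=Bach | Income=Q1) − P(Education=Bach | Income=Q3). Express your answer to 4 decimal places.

0.0996

P(Income=Q1) = 0.078 + 0.106 + 0.036 + 0.055 + 0.073 = 0.348; P(Education=Bach | Income=Q1) = 0.055/0.348 = 0.15805.
P(Income=Q3) = 0.111 + 0.014 + 0.105 + 0.017 + 0.044 = 0.291; P(Education=Bach | Income=Q3) = 0.017/0.291 = 0.05842.
Difference = 0.0996.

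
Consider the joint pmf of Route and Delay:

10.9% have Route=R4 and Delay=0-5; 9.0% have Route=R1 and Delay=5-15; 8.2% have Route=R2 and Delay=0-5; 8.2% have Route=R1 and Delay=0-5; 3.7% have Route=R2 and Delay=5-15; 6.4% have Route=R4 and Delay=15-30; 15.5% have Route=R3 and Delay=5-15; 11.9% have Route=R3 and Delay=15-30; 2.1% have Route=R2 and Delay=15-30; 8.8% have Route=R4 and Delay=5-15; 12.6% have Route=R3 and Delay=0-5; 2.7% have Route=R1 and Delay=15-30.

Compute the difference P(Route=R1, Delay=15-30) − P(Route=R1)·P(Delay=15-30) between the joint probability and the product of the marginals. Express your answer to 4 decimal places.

P(Route=R1) = 0.082 + 0.090 + 0.027 = 0.199.
P(Delay=15-30) = 0.027 + 0.021 + 0.119 + 0.064 = 0.231.
P(Route=R1, Delay=15-30) − P(Route=R1)P(Delay=15-30) = 0.027 − 0.199×0.231 = -0.0190.

-0.0190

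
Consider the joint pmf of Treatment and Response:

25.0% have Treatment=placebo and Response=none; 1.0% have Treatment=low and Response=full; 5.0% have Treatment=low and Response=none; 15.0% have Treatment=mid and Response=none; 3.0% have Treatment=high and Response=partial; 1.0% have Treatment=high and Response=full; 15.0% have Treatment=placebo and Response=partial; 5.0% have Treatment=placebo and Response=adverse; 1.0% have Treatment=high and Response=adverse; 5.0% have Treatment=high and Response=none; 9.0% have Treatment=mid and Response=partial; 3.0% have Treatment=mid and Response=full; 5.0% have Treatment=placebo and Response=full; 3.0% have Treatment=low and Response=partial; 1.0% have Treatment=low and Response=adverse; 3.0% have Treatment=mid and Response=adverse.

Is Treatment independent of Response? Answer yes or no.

yes

Every cell satisfies P(Treatment,Response) = P(Treatment)·P(Response). For instance P(Treatment=high) = 0.100, P(Response=full) = 0.100, and 0.100×0.100 = 0.010 matches the joint entry. So Treatment and Response are independent.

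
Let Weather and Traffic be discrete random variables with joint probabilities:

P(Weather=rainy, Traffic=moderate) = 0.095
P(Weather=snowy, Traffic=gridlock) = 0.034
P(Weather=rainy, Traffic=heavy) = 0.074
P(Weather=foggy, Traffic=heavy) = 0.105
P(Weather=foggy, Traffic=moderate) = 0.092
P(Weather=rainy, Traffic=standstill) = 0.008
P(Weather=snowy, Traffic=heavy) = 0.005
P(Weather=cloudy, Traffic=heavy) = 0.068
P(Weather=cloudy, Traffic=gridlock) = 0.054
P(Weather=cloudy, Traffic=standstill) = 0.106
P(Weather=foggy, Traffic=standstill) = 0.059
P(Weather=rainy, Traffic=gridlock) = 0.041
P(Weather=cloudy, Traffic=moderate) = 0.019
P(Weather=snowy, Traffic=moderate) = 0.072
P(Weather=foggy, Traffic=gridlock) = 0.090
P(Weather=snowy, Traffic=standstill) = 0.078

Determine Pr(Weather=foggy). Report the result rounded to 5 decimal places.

0.34600

P(Weather=foggy) = 0.092 + 0.105 + 0.090 + 0.059 = 0.346.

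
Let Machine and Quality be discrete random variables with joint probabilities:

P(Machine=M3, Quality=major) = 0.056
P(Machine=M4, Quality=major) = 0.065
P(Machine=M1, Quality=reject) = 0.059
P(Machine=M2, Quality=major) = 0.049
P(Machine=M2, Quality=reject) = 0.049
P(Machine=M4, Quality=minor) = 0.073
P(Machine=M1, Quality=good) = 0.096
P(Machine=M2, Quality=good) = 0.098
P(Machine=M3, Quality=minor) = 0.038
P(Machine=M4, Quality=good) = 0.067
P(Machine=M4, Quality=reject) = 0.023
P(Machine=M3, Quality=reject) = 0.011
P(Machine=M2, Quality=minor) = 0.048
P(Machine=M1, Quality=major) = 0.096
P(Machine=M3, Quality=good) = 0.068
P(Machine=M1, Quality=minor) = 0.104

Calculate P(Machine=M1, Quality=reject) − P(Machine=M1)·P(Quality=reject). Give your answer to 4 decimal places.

0.0086

P(Machine=M1) = 0.096 + 0.104 + 0.096 + 0.059 = 0.355.
P(Quality=reject) = 0.059 + 0.049 + 0.011 + 0.023 = 0.142.
P(Machine=M1, Quality=reject) − P(Machine=M1)P(Quality=reject) = 0.059 − 0.355×0.142 = 0.0086.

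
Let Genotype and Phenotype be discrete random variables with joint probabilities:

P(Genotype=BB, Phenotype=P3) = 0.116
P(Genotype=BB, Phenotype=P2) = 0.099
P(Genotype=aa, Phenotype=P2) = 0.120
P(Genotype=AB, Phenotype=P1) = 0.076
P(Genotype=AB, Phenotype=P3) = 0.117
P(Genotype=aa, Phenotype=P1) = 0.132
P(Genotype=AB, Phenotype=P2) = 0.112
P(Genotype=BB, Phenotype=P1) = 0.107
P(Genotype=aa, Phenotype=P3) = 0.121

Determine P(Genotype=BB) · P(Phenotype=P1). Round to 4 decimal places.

P(Genotype=BB) = 0.107 + 0.099 + 0.116 = 0.322.
P(Phenotype=P1) = 0.132 + 0.076 + 0.107 = 0.315.
Product: 0.322 × 0.315 = 0.1014.

0.1014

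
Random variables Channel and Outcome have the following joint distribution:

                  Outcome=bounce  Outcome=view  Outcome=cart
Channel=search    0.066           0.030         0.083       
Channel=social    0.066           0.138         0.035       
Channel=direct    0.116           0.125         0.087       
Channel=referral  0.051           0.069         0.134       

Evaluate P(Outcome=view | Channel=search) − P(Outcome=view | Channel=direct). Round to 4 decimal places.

P(Channel=search) = 0.066 + 0.030 + 0.083 = 0.179; P(Outcome=view | Channel=search) = 0.030/0.179 = 0.16760.
P(Channel=direct) = 0.116 + 0.125 + 0.087 = 0.328; P(Outcome=view | Channel=direct) = 0.125/0.328 = 0.38110.
Difference = -0.2135.

-0.2135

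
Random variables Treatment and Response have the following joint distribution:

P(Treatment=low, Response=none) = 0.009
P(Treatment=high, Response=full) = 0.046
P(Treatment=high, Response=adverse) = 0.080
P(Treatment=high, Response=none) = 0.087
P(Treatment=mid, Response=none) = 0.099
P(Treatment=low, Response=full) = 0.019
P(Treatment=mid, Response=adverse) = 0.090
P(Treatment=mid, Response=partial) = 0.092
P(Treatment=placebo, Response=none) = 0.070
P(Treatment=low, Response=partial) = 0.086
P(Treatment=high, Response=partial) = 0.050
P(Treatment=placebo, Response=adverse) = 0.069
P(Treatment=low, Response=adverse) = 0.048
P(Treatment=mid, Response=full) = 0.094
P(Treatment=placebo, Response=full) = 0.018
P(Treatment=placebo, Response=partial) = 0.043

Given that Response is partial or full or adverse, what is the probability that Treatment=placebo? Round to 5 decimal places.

0.17687

P(Response=partial) = 0.043 + 0.086 + 0.092 + 0.050 = 0.271.
P(Response=full) = 0.018 + 0.019 + 0.094 + 0.046 = 0.177.
P(Response=adverse) = 0.069 + 0.048 + 0.090 + 0.080 = 0.287.
P(Response ∈ {partial, full, adverse}) = 0.271 + 0.177 + 0.287 = 0.735; P(Treatment=placebo, Response ∈ {partial, full, adverse}) = 0.043 + 0.018 + 0.069 = 0.130.
P(Treatment=placebo | Response ∈ {partial, full, adverse}) = 0.130/0.735 = 0.17687.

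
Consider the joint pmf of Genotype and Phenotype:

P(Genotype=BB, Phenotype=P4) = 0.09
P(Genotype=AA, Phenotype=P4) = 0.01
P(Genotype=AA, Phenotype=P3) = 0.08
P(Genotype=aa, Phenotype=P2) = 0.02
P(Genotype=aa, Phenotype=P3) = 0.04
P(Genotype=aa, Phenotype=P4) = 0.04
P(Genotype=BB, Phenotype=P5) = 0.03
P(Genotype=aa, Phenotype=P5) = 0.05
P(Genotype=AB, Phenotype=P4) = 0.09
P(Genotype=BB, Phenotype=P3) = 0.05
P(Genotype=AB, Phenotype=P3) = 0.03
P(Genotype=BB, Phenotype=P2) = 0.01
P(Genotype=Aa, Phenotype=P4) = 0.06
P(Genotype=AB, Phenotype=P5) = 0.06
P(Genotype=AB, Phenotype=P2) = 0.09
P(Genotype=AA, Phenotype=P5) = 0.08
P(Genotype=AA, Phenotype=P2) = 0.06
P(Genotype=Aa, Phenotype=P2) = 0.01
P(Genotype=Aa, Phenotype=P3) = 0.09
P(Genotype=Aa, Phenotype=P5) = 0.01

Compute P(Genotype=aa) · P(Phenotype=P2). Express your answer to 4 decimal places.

0.0285

P(Genotype=aa) = 0.02 + 0.04 + 0.04 + 0.05 = 0.15.
P(Phenotype=P2) = 0.06 + 0.01 + 0.02 + 0.09 + 0.01 = 0.19.
Product: 0.15 × 0.19 = 0.0285.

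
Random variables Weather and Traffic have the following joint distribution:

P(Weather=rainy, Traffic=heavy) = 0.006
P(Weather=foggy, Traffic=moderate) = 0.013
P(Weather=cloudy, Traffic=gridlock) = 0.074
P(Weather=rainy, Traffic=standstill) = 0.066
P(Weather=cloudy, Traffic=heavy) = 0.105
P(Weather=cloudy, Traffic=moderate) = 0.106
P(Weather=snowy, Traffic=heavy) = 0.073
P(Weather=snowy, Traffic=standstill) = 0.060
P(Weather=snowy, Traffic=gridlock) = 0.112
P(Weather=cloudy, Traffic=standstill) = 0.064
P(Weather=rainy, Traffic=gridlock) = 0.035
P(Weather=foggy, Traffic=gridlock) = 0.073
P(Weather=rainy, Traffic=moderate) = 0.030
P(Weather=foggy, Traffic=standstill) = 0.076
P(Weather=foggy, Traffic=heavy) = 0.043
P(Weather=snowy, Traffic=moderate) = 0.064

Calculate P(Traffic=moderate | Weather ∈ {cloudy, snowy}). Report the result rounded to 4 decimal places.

P(Weather=cloudy) = 0.106 + 0.105 + 0.074 + 0.064 = 0.349.
P(Weather=snowy) = 0.064 + 0.073 + 0.112 + 0.060 = 0.309.
P(Weather ∈ {cloudy, snowy}) = 0.349 + 0.309 = 0.658; P(Traffic=moderate, Weather ∈ {cloudy, snowy}) = 0.106 + 0.064 = 0.170.
P(Traffic=moderate | Weather ∈ {cloudy, snowy}) = 0.170/0.658 = 0.2584.

0.2584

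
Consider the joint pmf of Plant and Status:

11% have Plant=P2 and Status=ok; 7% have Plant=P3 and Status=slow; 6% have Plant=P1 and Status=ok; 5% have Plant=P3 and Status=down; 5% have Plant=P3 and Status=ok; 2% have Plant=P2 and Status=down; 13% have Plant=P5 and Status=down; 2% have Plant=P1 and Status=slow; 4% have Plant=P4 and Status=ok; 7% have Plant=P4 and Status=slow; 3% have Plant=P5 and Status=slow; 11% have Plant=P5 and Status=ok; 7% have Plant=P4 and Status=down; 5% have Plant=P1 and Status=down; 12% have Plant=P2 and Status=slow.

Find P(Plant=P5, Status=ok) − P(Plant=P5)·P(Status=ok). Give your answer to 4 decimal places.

0.0101

P(Plant=P5) = 0.11 + 0.03 + 0.13 = 0.27.
P(Status=ok) = 0.06 + 0.11 + 0.05 + 0.04 + 0.11 = 0.37.
P(Plant=P5, Status=ok) − P(Plant=P5)P(Status=ok) = 0.11 − 0.27×0.37 = 0.0101.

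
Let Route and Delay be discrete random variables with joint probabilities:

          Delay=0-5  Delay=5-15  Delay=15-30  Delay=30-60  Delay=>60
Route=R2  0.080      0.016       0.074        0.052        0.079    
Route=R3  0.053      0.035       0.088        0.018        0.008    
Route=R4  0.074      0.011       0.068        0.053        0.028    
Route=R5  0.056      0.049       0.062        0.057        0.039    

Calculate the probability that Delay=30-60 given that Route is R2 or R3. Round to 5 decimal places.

P(Route=R2) = 0.080 + 0.016 + 0.074 + 0.052 + 0.079 = 0.301.
P(Route=R3) = 0.053 + 0.035 + 0.088 + 0.018 + 0.008 = 0.202.
P(Route ∈ {R2, R3}) = 0.301 + 0.202 = 0.503; P(Delay=30-60, Route ∈ {R2, R3}) = 0.052 + 0.018 = 0.070.
P(Delay=30-60 | Route ∈ {R2, R3}) = 0.070/0.503 = 0.13917.

0.13917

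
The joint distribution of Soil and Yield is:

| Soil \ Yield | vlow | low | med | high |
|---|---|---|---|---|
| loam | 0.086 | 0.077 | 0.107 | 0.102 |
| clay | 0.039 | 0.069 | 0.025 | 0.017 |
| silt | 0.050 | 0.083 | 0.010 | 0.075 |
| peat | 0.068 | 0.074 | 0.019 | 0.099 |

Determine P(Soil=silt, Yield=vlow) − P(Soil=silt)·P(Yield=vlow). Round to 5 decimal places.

P(Soil=silt) = 0.050 + 0.083 + 0.010 + 0.075 = 0.218.
P(Yield=vlow) = 0.086 + 0.039 + 0.050 + 0.068 = 0.243.
P(Soil=silt, Yield=vlow) − P(Soil=silt)P(Yield=vlow) = 0.050 − 0.218×0.243 = -0.00297.

-0.00297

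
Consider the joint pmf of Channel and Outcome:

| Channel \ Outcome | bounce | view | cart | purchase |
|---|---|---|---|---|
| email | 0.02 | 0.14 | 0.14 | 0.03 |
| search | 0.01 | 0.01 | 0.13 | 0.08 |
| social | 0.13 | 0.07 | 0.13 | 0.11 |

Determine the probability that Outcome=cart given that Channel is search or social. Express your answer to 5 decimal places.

0.38806

P(Channel=search) = 0.01 + 0.01 + 0.13 + 0.08 = 0.23.
P(Channel=social) = 0.13 + 0.07 + 0.13 + 0.11 = 0.44.
P(Channel ∈ {search, social}) = 0.23 + 0.44 = 0.67; P(Outcome=cart, Channel ∈ {search, social}) = 0.13 + 0.13 = 0.26.
P(Outcome=cart | Channel ∈ {search, social}) = 0.26/0.67 = 0.38806.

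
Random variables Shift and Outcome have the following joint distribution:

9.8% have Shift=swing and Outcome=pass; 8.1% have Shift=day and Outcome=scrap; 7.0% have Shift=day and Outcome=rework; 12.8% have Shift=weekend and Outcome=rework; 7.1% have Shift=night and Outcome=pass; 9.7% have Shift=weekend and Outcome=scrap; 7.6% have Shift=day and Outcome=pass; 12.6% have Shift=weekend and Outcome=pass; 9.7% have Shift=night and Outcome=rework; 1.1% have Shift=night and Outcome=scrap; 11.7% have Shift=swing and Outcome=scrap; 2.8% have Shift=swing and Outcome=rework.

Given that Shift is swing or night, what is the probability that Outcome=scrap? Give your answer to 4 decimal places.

P(Shift=swing) = 0.098 + 0.028 + 0.117 = 0.243.
P(Shift=night) = 0.071 + 0.097 + 0.011 = 0.179.
P(Shift ∈ {swing, night}) = 0.243 + 0.179 = 0.422; P(Outcome=scrap, Shift ∈ {swing, night}) = 0.117 + 0.011 = 0.128.
P(Outcome=scrap | Shift ∈ {swing, night}) = 0.128/0.422 = 0.3033.

0.3033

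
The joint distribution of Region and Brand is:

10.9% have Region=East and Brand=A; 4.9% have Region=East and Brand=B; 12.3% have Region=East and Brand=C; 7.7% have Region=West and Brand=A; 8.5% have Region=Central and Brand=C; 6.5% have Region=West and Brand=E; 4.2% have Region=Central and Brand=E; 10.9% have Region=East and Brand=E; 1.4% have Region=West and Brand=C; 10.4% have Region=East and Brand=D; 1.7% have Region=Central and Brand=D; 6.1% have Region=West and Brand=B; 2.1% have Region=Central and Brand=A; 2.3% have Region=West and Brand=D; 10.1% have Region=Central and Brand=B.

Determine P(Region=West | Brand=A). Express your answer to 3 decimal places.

0.372

P(Brand=A) = 0.109 + 0.077 + 0.021 = 0.207.
P(Region=West | Brand=A) = 0.077/0.207 = 0.372.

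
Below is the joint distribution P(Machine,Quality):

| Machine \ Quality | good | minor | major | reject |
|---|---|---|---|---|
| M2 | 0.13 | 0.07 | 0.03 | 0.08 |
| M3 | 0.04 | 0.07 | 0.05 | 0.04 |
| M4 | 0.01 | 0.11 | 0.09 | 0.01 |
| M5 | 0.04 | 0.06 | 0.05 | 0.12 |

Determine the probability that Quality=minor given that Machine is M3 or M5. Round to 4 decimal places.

P(Machine=M3) = 0.04 + 0.07 + 0.05 + 0.04 = 0.20.
P(Machine=M5) = 0.04 + 0.06 + 0.05 + 0.12 = 0.27.
P(Machine ∈ {M3, M5}) = 0.20 + 0.27 = 0.47; P(Quality=minor, Machine ∈ {M3, M5}) = 0.07 + 0.06 = 0.13.
P(Quality=minor | Machine ∈ {M3, M5}) = 0.13/0.47 = 0.2766.

0.2766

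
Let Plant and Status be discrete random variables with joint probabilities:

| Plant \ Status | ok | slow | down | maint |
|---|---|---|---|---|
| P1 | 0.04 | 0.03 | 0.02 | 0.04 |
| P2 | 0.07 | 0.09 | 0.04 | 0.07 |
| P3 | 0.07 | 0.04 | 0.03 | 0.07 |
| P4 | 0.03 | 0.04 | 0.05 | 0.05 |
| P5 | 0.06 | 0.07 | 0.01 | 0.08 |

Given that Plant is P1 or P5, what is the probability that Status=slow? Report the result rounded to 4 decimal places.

P(Plant=P1) = 0.04 + 0.03 + 0.02 + 0.04 = 0.13.
P(Plant=P5) = 0.06 + 0.07 + 0.01 + 0.08 = 0.22.
P(Plant ∈ {P1, P5}) = 0.13 + 0.22 = 0.35; P(Status=slow, Plant ∈ {P1, P5}) = 0.03 + 0.07 = 0.10.
P(Status=slow | Plant ∈ {P1, P5}) = 0.10/0.35 = 0.2857.

0.2857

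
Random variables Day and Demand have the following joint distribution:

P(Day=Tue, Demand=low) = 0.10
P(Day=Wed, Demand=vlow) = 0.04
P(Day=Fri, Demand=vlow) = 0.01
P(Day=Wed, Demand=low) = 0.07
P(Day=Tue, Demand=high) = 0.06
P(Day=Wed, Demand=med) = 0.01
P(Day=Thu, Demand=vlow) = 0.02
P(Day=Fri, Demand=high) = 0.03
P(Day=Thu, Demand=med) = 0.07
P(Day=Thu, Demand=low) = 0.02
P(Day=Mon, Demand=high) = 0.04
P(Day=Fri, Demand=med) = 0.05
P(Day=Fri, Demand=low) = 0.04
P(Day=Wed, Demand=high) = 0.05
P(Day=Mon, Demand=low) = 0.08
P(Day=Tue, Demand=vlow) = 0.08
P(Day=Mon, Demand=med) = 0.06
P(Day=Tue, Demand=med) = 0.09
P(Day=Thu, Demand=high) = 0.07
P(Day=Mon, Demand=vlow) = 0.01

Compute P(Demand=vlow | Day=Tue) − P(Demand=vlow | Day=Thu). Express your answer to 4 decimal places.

P(Day=Tue) = 0.08 + 0.10 + 0.09 + 0.06 = 0.33; P(Demand=vlow | Day=Tue) = 0.08/0.33 = 0.24242.
P(Day=Thu) = 0.02 + 0.02 + 0.07 + 0.07 = 0.18; P(Demand=vlow | Day=Thu) = 0.02/0.18 = 0.11111.
Difference = 0.1313.

0.1313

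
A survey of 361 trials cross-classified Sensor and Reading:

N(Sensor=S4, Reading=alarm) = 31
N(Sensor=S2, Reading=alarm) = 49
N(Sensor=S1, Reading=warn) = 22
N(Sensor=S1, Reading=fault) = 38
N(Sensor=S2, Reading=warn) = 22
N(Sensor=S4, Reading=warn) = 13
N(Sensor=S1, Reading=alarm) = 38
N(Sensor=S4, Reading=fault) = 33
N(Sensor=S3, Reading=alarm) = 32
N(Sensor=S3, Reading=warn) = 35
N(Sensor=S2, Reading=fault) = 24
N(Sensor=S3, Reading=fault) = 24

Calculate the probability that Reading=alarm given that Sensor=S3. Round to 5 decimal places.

0.35165

Total with Sensor=S3: 35 + 32 + 24 = 91.
P(Reading=alarm | Sensor=S3) = 32/91 = 0.35165.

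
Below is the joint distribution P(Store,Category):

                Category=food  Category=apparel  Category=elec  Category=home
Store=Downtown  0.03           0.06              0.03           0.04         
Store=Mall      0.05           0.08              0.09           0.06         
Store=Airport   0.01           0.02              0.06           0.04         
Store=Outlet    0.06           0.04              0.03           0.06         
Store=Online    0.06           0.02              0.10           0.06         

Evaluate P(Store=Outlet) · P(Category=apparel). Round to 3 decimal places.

0.042

P(Store=Outlet) = 0.06 + 0.04 + 0.03 + 0.06 = 0.19.
P(Category=apparel) = 0.06 + 0.08 + 0.02 + 0.04 + 0.02 = 0.22.
Product: 0.19 × 0.22 = 0.042.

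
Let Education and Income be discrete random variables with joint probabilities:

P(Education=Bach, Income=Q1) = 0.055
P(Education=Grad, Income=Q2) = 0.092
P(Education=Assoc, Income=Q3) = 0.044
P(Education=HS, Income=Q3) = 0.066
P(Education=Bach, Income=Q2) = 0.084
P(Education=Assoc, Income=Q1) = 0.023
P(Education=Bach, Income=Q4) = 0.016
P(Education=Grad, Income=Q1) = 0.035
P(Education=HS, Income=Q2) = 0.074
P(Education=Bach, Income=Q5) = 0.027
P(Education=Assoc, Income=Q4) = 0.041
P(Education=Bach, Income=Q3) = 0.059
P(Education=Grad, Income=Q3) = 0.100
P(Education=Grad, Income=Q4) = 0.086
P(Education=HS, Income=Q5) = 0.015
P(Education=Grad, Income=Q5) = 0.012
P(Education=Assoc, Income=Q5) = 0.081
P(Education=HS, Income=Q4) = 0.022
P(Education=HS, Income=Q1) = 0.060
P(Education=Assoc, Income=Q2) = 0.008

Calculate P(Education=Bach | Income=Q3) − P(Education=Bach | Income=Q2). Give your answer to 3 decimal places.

P(Income=Q3) = 0.066 + 0.044 + 0.059 + 0.100 = 0.269; P(Education=Bach | Income=Q3) = 0.059/0.269 = 0.2193.
P(Income=Q2) = 0.074 + 0.008 + 0.084 + 0.092 = 0.258; P(Education=Bach | Income=Q2) = 0.084/0.258 = 0.3256.
Difference = -0.106.

-0.106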